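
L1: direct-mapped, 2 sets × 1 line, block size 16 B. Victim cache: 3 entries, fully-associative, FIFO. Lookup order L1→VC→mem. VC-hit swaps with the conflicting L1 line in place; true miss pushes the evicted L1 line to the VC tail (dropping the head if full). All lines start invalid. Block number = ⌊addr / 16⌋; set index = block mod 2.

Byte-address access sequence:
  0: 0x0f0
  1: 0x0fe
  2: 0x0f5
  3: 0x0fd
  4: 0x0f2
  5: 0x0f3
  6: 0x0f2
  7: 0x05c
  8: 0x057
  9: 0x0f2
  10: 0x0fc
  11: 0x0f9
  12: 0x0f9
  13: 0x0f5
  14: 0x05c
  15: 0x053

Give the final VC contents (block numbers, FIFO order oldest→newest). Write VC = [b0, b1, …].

#0 0xf0→b15/s1 MISS; vc=[]
#1 0xfe→b15/s1 L1-HIT; vc=[]
#2 0xf5→b15/s1 L1-HIT; vc=[]
#3 0xfd→b15/s1 L1-HIT; vc=[]
#4 0xf2→b15/s1 L1-HIT; vc=[]
#5 0xf3→b15/s1 L1-HIT; vc=[]
#6 0xf2→b15/s1 L1-HIT; vc=[]
#7 0x5c→b5/s1 MISS; vc=[15]
#8 0x57→b5/s1 L1-HIT; vc=[15]
#9 0xf2→b15/s1 VC-HIT; vc=[5]
#10 0xfc→b15/s1 L1-HIT; vc=[5]
#11 0xf9→b15/s1 L1-HIT; vc=[5]
#12 0xf9→b15/s1 L1-HIT; vc=[5]
#13 0xf5→b15/s1 L1-HIT; vc=[5]
#14 0x5c→b5/s1 VC-HIT; vc=[15]
#15 0x53→b5/s1 L1-HIT; vc=[15]

VC = [15]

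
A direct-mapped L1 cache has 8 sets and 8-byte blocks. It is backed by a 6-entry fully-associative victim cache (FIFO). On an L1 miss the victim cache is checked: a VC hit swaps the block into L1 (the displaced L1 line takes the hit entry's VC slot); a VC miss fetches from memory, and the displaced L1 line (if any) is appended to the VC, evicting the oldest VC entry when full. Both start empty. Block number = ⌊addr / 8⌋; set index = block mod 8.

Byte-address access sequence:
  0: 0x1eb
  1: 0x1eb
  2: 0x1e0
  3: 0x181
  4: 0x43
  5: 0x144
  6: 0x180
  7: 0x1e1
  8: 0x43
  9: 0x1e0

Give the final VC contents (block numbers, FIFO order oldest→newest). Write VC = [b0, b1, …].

0: 0x1eb (blk 61, set 5) → MISS  vc=[]
1: 0x1eb (blk 61, set 5) → L1-HIT  vc=[]
2: 0x1e0 (blk 60, set 4) → MISS  vc=[]
3: 0x181 (blk 48, set 0) → MISS  vc=[]
4: 0x43 (blk 8, set 0) → MISS  vc=[48]
5: 0x144 (blk 40, set 0) → MISS  vc=[48, 8]
6: 0x180 (blk 48, set 0) → VC-HIT  vc=[40, 8]
7: 0x1e1 (blk 60, set 4) → L1-HIT  vc=[40, 8]
8: 0x43 (blk 8, set 0) → VC-HIT  vc=[40, 48]
9: 0x1e0 (blk 60, set 4) → L1-HIT  vc=[40, 48]

VC = [40, 48]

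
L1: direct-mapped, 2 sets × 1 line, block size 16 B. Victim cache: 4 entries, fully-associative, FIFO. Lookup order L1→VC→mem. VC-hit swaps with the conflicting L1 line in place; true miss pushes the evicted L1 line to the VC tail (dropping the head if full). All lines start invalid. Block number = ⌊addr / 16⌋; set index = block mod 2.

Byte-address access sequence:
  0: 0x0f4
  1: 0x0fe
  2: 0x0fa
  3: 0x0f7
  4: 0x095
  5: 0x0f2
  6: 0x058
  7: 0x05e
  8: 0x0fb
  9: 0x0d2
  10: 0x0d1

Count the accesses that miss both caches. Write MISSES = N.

MISSES = 4

  [0] addr=0xf4 blk=15 s=1: MISS | VC []
  [1] addr=0xfe blk=15 s=1: L1-HIT | VC []
  [2] addr=0xfa blk=15 s=1: L1-HIT | VC []
  [3] addr=0xf7 blk=15 s=1: L1-HIT | VC []
  [4] addr=0x95 blk=9 s=1: MISS | VC [15]
  [5] addr=0xf2 blk=15 s=1: VC-HIT | VC [9]
  [6] addr=0x58 blk=5 s=1: MISS | VC [9, 15]
  [7] addr=0x5e blk=5 s=1: L1-HIT | VC [9, 15]
  [8] addr=0xfb blk=15 s=1: VC-HIT | VC [9, 5]
  [9] addr=0xd2 blk=13 s=1: MISS | VC [9, 5, 15]
  [10] addr=0xd1 blk=13 s=1: L1-HIT | VC [9, 5, 15]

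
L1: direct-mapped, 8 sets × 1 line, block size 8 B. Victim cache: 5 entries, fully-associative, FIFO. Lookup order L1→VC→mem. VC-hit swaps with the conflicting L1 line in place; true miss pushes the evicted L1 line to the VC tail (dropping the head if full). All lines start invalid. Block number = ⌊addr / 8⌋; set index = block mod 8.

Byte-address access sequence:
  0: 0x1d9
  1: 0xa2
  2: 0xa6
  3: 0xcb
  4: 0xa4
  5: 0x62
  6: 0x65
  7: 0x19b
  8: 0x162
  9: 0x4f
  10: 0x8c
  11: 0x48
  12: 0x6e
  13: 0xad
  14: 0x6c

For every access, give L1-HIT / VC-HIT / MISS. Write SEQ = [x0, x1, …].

  [0] addr=0x1d9 blk=59 s=3: MISS | VC []
  [1] addr=0xa2 blk=20 s=4: MISS | VC []
  [2] addr=0xa6 blk=20 s=4: L1-HIT | VC []
  [3] addr=0xcb blk=25 s=1: MISS | VC []
  [4] addr=0xa4 blk=20 s=4: L1-HIT | VC []
  [5] addr=0x62 blk=12 s=4: MISS | VC [20]
  [6] addr=0x65 blk=12 s=4: L1-HIT | VC [20]
  [7] addr=0x19b blk=51 s=3: MISS | VC [20, 59]
  [8] addr=0x162 blk=44 s=4: MISS | VC [20, 59, 12]
  [9] addr=0x4f blk=9 s=1: MISS | VC [20, 59, 12, 25]
  [10] addr=0x8c blk=17 s=1: MISS | VC [20, 59, 12, 25, 9]
  [11] addr=0x48 blk=9 s=1: VC-HIT | VC [20, 59, 12, 25, 17]
  [12] addr=0x6e blk=13 s=5: MISS | VC [20, 59, 12, 25, 17]
  [13] addr=0xad blk=21 s=5: MISS | VC [59, 12, 25, 17, 13]
  [14] addr=0x6c blk=13 s=5: VC-HIT | VC [59, 12, 25, 17, 21]

SEQ = [MISS, MISS, L1-HIT, MISS, L1-HIT, MISS, L1-HIT, MISS, MISS, MISS, MISS, VC-HIT, MISS, MISS, VC-HIT]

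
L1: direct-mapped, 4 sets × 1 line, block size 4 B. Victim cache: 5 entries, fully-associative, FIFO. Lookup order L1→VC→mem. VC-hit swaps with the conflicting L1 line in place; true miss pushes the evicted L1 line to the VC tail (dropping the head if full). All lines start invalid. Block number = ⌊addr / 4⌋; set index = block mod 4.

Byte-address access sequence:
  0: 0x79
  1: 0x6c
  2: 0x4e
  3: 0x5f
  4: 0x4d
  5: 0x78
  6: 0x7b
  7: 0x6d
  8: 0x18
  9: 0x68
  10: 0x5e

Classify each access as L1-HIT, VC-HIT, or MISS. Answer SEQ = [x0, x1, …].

0: 0x79 (blk 30, set 2) → MISS  vc=[]
1: 0x6c (blk 27, set 3) → MISS  vc=[]
2: 0x4e (blk 19, set 3) → MISS  vc=[27]
3: 0x5f (blk 23, set 3) → MISS  vc=[27, 19]
4: 0x4d (blk 19, set 3) → VC-HIT  vc=[27, 23]
5: 0x78 (blk 30, set 2) → L1-HIT  vc=[27, 23]
6: 0x7b (blk 30, set 2) → L1-HIT  vc=[27, 23]
7: 0x6d (blk 27, set 3) → VC-HIT  vc=[19, 23]
8: 0x18 (blk 6, set 2) → MISS  vc=[19, 23, 30]
9: 0x68 (blk 26, set 2) → MISS  vc=[19, 23, 30, 6]
10: 0x5e (blk 23, set 3) → VC-HIT  vc=[19, 27, 30, 6]

SEQ = [MISS, MISS, MISS, MISS, VC-HIT, L1-HIT, L1-HIT, VC-HIT, MISS, MISS, VC-HIT]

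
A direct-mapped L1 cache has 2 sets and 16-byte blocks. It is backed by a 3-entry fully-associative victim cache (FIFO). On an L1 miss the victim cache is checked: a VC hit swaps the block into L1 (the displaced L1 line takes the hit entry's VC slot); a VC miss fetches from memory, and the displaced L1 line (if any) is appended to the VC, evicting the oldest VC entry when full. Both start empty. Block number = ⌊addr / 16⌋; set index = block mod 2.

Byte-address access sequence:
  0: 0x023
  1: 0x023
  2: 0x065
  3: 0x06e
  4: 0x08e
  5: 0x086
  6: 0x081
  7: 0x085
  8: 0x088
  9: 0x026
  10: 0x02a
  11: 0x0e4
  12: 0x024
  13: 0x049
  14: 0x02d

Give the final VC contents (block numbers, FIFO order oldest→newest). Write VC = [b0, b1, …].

VC = [6, 14, 4]

  [0] addr=0x23 blk=2 s=0: MISS | VC []
  [1] addr=0x23 blk=2 s=0: L1-HIT | VC []
  [2] addr=0x65 blk=6 s=0: MISS | VC [2]
  [3] addr=0x6e blk=6 s=0: L1-HIT | VC [2]
  [4] addr=0x8e blk=8 s=0: MISS | VC [2, 6]
  [5] addr=0x86 blk=8 s=0: L1-HIT | VC [2, 6]
  [6] addr=0x81 blk=8 s=0: L1-HIT | VC [2, 6]
  [7] addr=0x85 blk=8 s=0: L1-HIT | VC [2, 6]
  [8] addr=0x88 blk=8 s=0: L1-HIT | VC [2, 6]
  [9] addr=0x26 blk=2 s=0: VC-HIT | VC [8, 6]
  [10] addr=0x2a blk=2 s=0: L1-HIT | VC [8, 6]
  [11] addr=0xe4 blk=14 s=0: MISS | VC [8, 6, 2]
  [12] addr=0x24 blk=2 s=0: VC-HIT | VC [8, 6, 14]
  [13] addr=0x49 blk=4 s=0: MISS | VC [6, 14, 2]
  [14] addr=0x2d blk=2 s=0: VC-HIT | VC [6, 14, 4]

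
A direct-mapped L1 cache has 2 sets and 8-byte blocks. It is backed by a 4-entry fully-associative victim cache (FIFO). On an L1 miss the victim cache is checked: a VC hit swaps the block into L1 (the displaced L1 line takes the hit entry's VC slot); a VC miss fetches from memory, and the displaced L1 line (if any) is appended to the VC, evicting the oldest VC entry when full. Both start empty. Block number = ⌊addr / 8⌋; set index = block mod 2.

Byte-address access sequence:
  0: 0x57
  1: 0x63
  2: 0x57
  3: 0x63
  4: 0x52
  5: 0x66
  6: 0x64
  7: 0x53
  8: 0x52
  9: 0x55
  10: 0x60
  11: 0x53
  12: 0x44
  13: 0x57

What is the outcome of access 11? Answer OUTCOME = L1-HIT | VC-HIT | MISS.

OUTCOME = VC-HIT

#0 0x57→b10/s0 MISS; vc=[]
#1 0x63→b12/s0 MISS; vc=[10]
#2 0x57→b10/s0 VC-HIT; vc=[12]
#3 0x63→b12/s0 VC-HIT; vc=[10]
#4 0x52→b10/s0 VC-HIT; vc=[12]
#5 0x66→b12/s0 VC-HIT; vc=[10]
#6 0x64→b12/s0 L1-HIT; vc=[10]
#7 0x53→b10/s0 VC-HIT; vc=[12]
#8 0x52→b10/s0 L1-HIT; vc=[12]
#9 0x55→b10/s0 L1-HIT; vc=[12]
#10 0x60→b12/s0 VC-HIT; vc=[10]
#11 0x53→b10/s0 VC-HIT; vc=[12]
#12 0x44→b8/s0 MISS; vc=[12,10]
#13 0x57→b10/s0 VC-HIT; vc=[12,8]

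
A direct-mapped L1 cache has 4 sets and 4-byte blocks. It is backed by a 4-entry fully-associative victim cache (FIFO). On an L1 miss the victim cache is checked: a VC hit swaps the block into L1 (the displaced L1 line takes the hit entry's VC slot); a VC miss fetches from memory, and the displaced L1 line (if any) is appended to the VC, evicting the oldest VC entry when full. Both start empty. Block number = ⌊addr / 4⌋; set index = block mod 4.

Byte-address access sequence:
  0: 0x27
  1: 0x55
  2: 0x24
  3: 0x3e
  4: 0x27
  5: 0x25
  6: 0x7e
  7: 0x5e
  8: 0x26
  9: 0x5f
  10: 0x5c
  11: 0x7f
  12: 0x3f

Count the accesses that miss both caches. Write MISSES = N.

0: 0x27 (blk 9, set 1) → MISS  vc=[]
1: 0x55 (blk 21, set 1) → MISS  vc=[9]
2: 0x24 (blk 9, set 1) → VC-HIT  vc=[21]
3: 0x3e (blk 15, set 3) → MISS  vc=[21]
4: 0x27 (blk 9, set 1) → L1-HIT  vc=[21]
5: 0x25 (blk 9, set 1) → L1-HIT  vc=[21]
6: 0x7e (blk 31, set 3) → MISS  vc=[21, 15]
7: 0x5e (blk 23, set 3) → MISS  vc=[21, 15, 31]
8: 0x26 (blk 9, set 1) → L1-HIT  vc=[21, 15, 31]
9: 0x5f (blk 23, set 3) → L1-HIT  vc=[21, 15, 31]
10: 0x5c (blk 23, set 3) → L1-HIT  vc=[21, 15, 31]
11: 0x7f (blk 31, set 3) → VC-HIT  vc=[21, 15, 23]
12: 0x3f (blk 15, set 3) → VC-HIT  vc=[21, 31, 23]

MISSES = 5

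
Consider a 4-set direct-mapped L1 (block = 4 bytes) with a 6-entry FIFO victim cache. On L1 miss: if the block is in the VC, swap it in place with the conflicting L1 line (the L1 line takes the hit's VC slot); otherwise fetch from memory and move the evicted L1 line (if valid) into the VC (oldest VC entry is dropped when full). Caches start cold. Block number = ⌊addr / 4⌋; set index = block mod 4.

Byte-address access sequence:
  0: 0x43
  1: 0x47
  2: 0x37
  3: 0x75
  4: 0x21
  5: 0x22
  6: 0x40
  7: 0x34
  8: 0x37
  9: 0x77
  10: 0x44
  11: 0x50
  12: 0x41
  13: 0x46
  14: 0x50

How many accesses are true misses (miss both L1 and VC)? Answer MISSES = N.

  [0] addr=0x43 blk=16 s=0: MISS | VC []
  [1] addr=0x47 blk=17 s=1: MISS | VC []
  [2] addr=0x37 blk=13 s=1: MISS | VC [17]
  [3] addr=0x75 blk=29 s=1: MISS | VC [17, 13]
  [4] addr=0x21 blk=8 s=0: MISS | VC [17, 13, 16]
  [5] addr=0x22 blk=8 s=0: L1-HIT | VC [17, 13, 16]
  [6] addr=0x40 blk=16 s=0: VC-HIT | VC [17, 13, 8]
  [7] addr=0x34 blk=13 s=1: VC-HIT | VC [17, 29, 8]
  [8] addr=0x37 blk=13 s=1: L1-HIT | VC [17, 29, 8]
  [9] addr=0x77 blk=29 s=1: VC-HIT | VC [17, 13, 8]
  [10] addr=0x44 blk=17 s=1: VC-HIT | VC [29, 13, 8]
  [11] addr=0x50 blk=20 s=0: MISS | VC [29, 13, 8, 16]
  [12] addr=0x41 blk=16 s=0: VC-HIT | VC [29, 13, 8, 20]
  [13] addr=0x46 blk=17 s=1: L1-HIT | VC [29, 13, 8, 20]
  [14] addr=0x50 blk=20 s=0: VC-HIT | VC [29, 13, 8, 16]

MISSES = 6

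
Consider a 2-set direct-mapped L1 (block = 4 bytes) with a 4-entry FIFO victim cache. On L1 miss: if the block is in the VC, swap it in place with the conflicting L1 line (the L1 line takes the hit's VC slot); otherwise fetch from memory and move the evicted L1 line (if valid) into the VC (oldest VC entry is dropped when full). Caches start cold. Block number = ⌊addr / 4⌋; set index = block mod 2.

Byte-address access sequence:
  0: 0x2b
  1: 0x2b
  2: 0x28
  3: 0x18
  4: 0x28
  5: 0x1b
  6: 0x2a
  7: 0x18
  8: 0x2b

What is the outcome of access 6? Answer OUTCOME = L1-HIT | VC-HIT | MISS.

OUTCOME = VC-HIT

0: 0x2b (blk 10, set 0) → MISS  vc=[]
1: 0x2b (blk 10, set 0) → L1-HIT  vc=[]
2: 0x28 (blk 10, set 0) → L1-HIT  vc=[]
3: 0x18 (blk 6, set 0) → MISS  vc=[10]
4: 0x28 (blk 10, set 0) → VC-HIT  vc=[6]
5: 0x1b (blk 6, set 0) → VC-HIT  vc=[10]
6: 0x2a (blk 10, set 0) → VC-HIT  vc=[6]
7: 0x18 (blk 6, set 0) → VC-HIT  vc=[10]
8: 0x2b (blk 10, set 0) → VC-HIT  vc=[6]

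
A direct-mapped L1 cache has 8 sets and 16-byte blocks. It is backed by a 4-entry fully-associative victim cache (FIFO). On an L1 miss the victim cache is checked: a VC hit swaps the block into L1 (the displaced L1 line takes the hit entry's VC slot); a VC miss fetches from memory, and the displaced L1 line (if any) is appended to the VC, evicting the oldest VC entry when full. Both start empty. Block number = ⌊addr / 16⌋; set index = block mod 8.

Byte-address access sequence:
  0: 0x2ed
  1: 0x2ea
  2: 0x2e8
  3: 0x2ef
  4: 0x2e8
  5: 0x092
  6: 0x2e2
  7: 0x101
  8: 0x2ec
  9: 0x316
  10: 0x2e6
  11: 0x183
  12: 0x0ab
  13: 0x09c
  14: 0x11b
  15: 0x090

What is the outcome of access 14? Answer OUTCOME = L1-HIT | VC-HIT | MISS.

OUTCOME = MISS

#0 0x2ed→b46/s6 MISS; vc=[]
#1 0x2ea→b46/s6 L1-HIT; vc=[]
#2 0x2e8→b46/s6 L1-HIT; vc=[]
#3 0x2ef→b46/s6 L1-HIT; vc=[]
#4 0x2e8→b46/s6 L1-HIT; vc=[]
#5 0x92→b9/s1 MISS; vc=[]
#6 0x2e2→b46/s6 L1-HIT; vc=[]
#7 0x101→b16/s0 MISS; vc=[]
#8 0x2ec→b46/s6 L1-HIT; vc=[]
#9 0x316→b49/s1 MISS; vc=[9]
#10 0x2e6→b46/s6 L1-HIT; vc=[9]
#11 0x183→b24/s0 MISS; vc=[9,16]
#12 0xab→b10/s2 MISS; vc=[9,16]
#13 0x9c→b9/s1 VC-HIT; vc=[49,16]
#14 0x11b→b17/s1 MISS; vc=[49,16,9]
#15 0x90→b9/s1 VC-HIT; vc=[49,16,17]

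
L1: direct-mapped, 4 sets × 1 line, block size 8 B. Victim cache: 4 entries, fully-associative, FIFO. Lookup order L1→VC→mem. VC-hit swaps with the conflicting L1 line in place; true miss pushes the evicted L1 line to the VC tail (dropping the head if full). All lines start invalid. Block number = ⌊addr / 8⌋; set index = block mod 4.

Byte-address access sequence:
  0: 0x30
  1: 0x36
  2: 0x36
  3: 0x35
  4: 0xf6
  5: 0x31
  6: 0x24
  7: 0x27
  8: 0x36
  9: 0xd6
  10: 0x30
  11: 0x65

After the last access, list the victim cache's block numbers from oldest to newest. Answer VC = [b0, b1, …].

VC = [30, 26, 4]

  [0] addr=0x30 blk=6 s=2: MISS | VC []
  [1] addr=0x36 blk=6 s=2: L1-HIT | VC []
  [2] addr=0x36 blk=6 s=2: L1-HIT | VC []
  [3] addr=0x35 blk=6 s=2: L1-HIT | VC []
  [4] addr=0xf6 blk=30 s=2: MISS | VC [6]
  [5] addr=0x31 blk=6 s=2: VC-HIT | VC [30]
  [6] addr=0x24 blk=4 s=0: MISS | VC [30]
  [7] addr=0x27 blk=4 s=0: L1-HIT | VC [30]
  [8] addr=0x36 blk=6 s=2: L1-HIT | VC [30]
  [9] addr=0xd6 blk=26 s=2: MISS | VC [30, 6]
  [10] addr=0x30 blk=6 s=2: VC-HIT | VC [30, 26]
  [11] addr=0x65 blk=12 s=0: MISS | VC [30, 26, 4]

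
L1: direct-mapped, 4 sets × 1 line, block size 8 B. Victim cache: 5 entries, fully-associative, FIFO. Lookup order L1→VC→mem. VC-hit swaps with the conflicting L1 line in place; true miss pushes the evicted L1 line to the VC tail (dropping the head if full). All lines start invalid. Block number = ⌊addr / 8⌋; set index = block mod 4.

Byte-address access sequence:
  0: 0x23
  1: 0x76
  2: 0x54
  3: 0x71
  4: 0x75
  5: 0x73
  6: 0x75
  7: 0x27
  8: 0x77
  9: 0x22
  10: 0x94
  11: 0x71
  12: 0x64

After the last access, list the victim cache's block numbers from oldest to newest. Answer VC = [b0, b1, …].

VC = [10, 18, 4]

  [0] addr=0x23 blk=4 s=0: MISS | VC []
  [1] addr=0x76 blk=14 s=2: MISS | VC []
  [2] addr=0x54 blk=10 s=2: MISS | VC [14]
  [3] addr=0x71 blk=14 s=2: VC-HIT | VC [10]
  [4] addr=0x75 blk=14 s=2: L1-HIT | VC [10]
  [5] addr=0x73 blk=14 s=2: L1-HIT | VC [10]
  [6] addr=0x75 blk=14 s=2: L1-HIT | VC [10]
  [7] addr=0x27 blk=4 s=0: L1-HIT | VC [10]
  [8] addr=0x77 blk=14 s=2: L1-HIT | VC [10]
  [9] addr=0x22 blk=4 s=0: L1-HIT | VC [10]
  [10] addr=0x94 blk=18 s=2: MISS | VC [10, 14]
  [11] addr=0x71 blk=14 s=2: VC-HIT | VC [10, 18]
  [12] addr=0x64 blk=12 s=0: MISS | VC [10, 18, 4]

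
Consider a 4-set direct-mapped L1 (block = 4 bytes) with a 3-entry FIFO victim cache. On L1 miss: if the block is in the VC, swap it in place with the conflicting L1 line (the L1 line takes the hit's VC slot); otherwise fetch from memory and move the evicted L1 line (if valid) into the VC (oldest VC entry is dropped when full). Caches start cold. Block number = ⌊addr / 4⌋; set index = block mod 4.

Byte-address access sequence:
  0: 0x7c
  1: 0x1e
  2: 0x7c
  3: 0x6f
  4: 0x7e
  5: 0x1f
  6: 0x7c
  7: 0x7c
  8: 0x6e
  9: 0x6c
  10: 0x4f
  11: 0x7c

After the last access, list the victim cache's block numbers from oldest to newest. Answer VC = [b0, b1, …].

  [0] addr=0x7c blk=31 s=3: MISS | VC []
  [1] addr=0x1e blk=7 s=3: MISS | VC [31]
  [2] addr=0x7c blk=31 s=3: VC-HIT | VC [7]
  [3] addr=0x6f blk=27 s=3: MISS | VC [7, 31]
  [4] addr=0x7e blk=31 s=3: VC-HIT | VC [7, 27]
  [5] addr=0x1f blk=7 s=3: VC-HIT | VC [31, 27]
  [6] addr=0x7c blk=31 s=3: VC-HIT | VC [7, 27]
  [7] addr=0x7c blk=31 s=3: L1-HIT | VC [7, 27]
  [8] addr=0x6e blk=27 s=3: VC-HIT | VC [7, 31]
  [9] addr=0x6c blk=27 s=3: L1-HIT | VC [7, 31]
  [10] addr=0x4f blk=19 s=3: MISS | VC [7, 31, 27]
  [11] addr=0x7c blk=31 s=3: VC-HIT | VC [7, 19, 27]

VC = [7, 19, 27]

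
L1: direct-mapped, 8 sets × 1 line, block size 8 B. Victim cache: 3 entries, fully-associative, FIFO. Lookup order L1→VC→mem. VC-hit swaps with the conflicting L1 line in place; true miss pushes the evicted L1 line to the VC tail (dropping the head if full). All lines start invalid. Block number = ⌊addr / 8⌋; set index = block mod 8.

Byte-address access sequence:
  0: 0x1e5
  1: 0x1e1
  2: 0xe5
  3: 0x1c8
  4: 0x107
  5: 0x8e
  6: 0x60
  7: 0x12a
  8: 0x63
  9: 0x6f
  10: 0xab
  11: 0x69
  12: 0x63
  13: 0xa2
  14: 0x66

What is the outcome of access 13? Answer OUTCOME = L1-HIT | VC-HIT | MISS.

  [0] addr=0x1e5 blk=60 s=4: MISS | VC []
  [1] addr=0x1e1 blk=60 s=4: L1-HIT | VC []
  [2] addr=0xe5 blk=28 s=4: MISS | VC [60]
  [3] addr=0x1c8 blk=57 s=1: MISS | VC [60]
  [4] addr=0x107 blk=32 s=0: MISS | VC [60]
  [5] addr=0x8e blk=17 s=1: MISS | VC [60, 57]
  [6] addr=0x60 blk=12 s=4: MISS | VC [60, 57, 28]
  [7] addr=0x12a blk=37 s=5: MISS | VC [60, 57, 28]
  [8] addr=0x63 blk=12 s=4: L1-HIT | VC [60, 57, 28]
  [9] addr=0x6f blk=13 s=5: MISS | VC [57, 28, 37]
  [10] addr=0xab blk=21 s=5: MISS | VC [28, 37, 13]
  [11] addr=0x69 blk=13 s=5: VC-HIT | VC [28, 37, 21]
  [12] addr=0x63 blk=12 s=4: L1-HIT | VC [28, 37, 21]
  [13] addr=0xa2 blk=20 s=4: MISS | VC [37, 21, 12]
  [14] addr=0x66 blk=12 s=4: VC-HIT | VC [37, 21, 20]

OUTCOME = MISS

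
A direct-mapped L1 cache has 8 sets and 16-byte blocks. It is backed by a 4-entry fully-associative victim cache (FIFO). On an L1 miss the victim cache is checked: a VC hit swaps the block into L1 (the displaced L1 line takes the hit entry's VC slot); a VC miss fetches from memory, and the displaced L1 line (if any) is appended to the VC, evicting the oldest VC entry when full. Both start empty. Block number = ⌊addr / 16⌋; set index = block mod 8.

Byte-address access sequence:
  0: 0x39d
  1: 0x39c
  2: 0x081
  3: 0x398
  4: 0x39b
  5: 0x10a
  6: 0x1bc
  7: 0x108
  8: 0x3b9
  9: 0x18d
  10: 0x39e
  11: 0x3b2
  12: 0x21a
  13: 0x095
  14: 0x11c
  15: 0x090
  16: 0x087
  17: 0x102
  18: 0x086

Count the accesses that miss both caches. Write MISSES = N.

MISSES = 11

  [0] addr=0x39d blk=57 s=1: MISS | VC []
  [1] addr=0x39c blk=57 s=1: L1-HIT | VC []
  [2] addr=0x81 blk=8 s=0: MISS | VC []
  [3] addr=0x398 blk=57 s=1: L1-HIT | VC []
  [4] addr=0x39b blk=57 s=1: L1-HIT | VC []
  [5] addr=0x10a blk=16 s=0: MISS | VC [8]
  [6] addr=0x1bc blk=27 s=3: MISS | VC [8]
  [7] addr=0x108 blk=16 s=0: L1-HIT | VC [8]
  [8] addr=0x3b9 blk=59 s=3: MISS | VC [8, 27]
  [9] addr=0x18d blk=24 s=0: MISS | VC [8, 27, 16]
  [10] addr=0x39e blk=57 s=1: L1-HIT | VC [8, 27, 16]
  [11] addr=0x3b2 blk=59 s=3: L1-HIT | VC [8, 27, 16]
  [12] addr=0x21a blk=33 s=1: MISS | VC [8, 27, 16, 57]
  [13] addr=0x95 blk=9 s=1: MISS | VC [27, 16, 57, 33]
  [14] addr=0x11c blk=17 s=1: MISS | VC [16, 57, 33, 9]
  [15] addr=0x90 blk=9 s=1: VC-HIT | VC [16, 57, 33, 17]
  [16] addr=0x87 blk=8 s=0: MISS | VC [57, 33, 17, 24]
  [17] addr=0x102 blk=16 s=0: MISS | VC [33, 17, 24, 8]
  [18] addr=0x86 blk=8 s=0: VC-HIT | VC [33, 17, 24, 16]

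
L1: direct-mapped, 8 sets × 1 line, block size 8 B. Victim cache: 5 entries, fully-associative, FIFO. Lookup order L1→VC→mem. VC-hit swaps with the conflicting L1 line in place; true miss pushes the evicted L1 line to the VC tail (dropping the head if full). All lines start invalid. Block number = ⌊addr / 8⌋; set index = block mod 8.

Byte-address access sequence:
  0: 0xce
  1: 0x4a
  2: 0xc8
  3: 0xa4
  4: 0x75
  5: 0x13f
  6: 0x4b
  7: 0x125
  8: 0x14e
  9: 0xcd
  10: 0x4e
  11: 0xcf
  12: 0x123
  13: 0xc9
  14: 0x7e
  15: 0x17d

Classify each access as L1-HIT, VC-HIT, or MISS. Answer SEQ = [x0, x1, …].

SEQ = [MISS, MISS, VC-HIT, MISS, MISS, MISS, VC-HIT, MISS, MISS, VC-HIT, VC-HIT, VC-HIT, L1-HIT, L1-HIT, MISS, MISS]

#0 0xce→b25/s1 MISS; vc=[]
#1 0x4a→b9/s1 MISS; vc=[25]
#2 0xc8→b25/s1 VC-HIT; vc=[9]
#3 0xa4→b20/s4 MISS; vc=[9]
#4 0x75→b14/s6 MISS; vc=[9]
#5 0x13f→b39/s7 MISS; vc=[9]
#6 0x4b→b9/s1 VC-HIT; vc=[25]
#7 0x125→b36/s4 MISS; vc=[25,20]
#8 0x14e→b41/s1 MISS; vc=[25,20,9]
#9 0xcd→b25/s1 VC-HIT; vc=[41,20,9]
#10 0x4e→b9/s1 VC-HIT; vc=[41,20,25]
#11 0xcf→b25/s1 VC-HIT; vc=[41,20,9]
#12 0x123→b36/s4 L1-HIT; vc=[41,20,9]
#13 0xc9→b25/s1 L1-HIT; vc=[41,20,9]
#14 0x7e→b15/s7 MISS; vc=[41,20,9,39]
#15 0x17d→b47/s7 MISS; vc=[41,20,9,39,15]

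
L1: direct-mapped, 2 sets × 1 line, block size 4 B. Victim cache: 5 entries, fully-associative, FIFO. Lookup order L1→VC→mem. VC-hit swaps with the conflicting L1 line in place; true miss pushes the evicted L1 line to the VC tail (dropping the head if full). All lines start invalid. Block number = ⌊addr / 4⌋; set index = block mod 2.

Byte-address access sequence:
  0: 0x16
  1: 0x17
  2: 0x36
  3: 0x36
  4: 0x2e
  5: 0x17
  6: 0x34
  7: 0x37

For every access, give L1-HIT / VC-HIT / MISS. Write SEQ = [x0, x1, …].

SEQ = [MISS, L1-HIT, MISS, L1-HIT, MISS, VC-HIT, VC-HIT, L1-HIT]

0: 0x16 (blk 5, set 1) → MISS  vc=[]
1: 0x17 (blk 5, set 1) → L1-HIT  vc=[]
2: 0x36 (blk 13, set 1) → MISS  vc=[5]
3: 0x36 (blk 13, set 1) → L1-HIT  vc=[5]
4: 0x2e (blk 11, set 1) → MISS  vc=[5, 13]
5: 0x17 (blk 5, set 1) → VC-HIT  vc=[11, 13]
6: 0x34 (blk 13, set 1) → VC-HIT  vc=[11, 5]
7: 0x37 (blk 13, set 1) → L1-HIT  vc=[11, 5]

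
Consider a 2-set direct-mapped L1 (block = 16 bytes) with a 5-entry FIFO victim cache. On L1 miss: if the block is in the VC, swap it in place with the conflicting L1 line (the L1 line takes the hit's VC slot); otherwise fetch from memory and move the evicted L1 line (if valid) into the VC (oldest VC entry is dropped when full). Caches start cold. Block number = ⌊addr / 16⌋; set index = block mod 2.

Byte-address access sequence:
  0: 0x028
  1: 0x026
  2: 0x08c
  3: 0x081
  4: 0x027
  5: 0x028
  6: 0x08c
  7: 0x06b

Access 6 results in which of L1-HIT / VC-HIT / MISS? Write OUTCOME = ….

OUTCOME = VC-HIT

#0 0x28→b2/s0 MISS; vc=[]
#1 0x26→b2/s0 L1-HIT; vc=[]
#2 0x8c→b8/s0 MISS; vc=[2]
#3 0x81→b8/s0 L1-HIT; vc=[2]
#4 0x27→b2/s0 VC-HIT; vc=[8]
#5 0x28→b2/s0 L1-HIT; vc=[8]
#6 0x8c→b8/s0 VC-HIT; vc=[2]
#7 0x6b→b6/s0 MISS; vc=[2,8]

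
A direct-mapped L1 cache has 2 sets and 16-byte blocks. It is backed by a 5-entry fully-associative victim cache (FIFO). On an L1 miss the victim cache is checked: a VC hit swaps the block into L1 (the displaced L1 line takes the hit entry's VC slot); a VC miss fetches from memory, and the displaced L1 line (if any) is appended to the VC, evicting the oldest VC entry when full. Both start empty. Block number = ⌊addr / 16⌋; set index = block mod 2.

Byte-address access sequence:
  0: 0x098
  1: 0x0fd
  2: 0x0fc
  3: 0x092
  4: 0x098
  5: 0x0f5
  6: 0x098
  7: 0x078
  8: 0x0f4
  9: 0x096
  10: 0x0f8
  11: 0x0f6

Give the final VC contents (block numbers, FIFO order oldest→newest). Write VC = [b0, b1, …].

  [0] addr=0x98 blk=9 s=1: MISS | VC []
  [1] addr=0xfd blk=15 s=1: MISS | VC [9]
  [2] addr=0xfc blk=15 s=1: L1-HIT | VC [9]
  [3] addr=0x92 blk=9 s=1: VC-HIT | VC [15]
  [4] addr=0x98 blk=9 s=1: L1-HIT | VC [15]
  [5] addr=0xf5 blk=15 s=1: VC-HIT | VC [9]
  [6] addr=0x98 blk=9 s=1: VC-HIT | VC [15]
  [7] addr=0x78 blk=7 s=1: MISS | VC [15, 9]
  [8] addr=0xf4 blk=15 s=1: VC-HIT | VC [7, 9]
  [9] addr=0x96 blk=9 s=1: VC-HIT | VC [7, 15]
  [10] addr=0xf8 blk=15 s=1: VC-HIT | VC [7, 9]
  [11] addr=0xf6 blk=15 s=1: L1-HIT | VC [7, 9]

VC = [7, 9]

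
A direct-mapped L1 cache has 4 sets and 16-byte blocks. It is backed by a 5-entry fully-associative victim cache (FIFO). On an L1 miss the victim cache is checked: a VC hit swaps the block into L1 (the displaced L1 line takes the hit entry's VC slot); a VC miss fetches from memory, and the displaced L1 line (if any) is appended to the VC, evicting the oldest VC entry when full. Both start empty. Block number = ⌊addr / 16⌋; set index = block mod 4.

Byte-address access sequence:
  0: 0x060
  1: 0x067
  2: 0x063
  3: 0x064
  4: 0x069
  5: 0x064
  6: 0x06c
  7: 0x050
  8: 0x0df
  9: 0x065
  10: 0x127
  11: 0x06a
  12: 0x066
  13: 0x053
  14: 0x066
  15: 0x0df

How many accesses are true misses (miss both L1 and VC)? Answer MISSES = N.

#0 0x60→b6/s2 MISS; vc=[]
#1 0x67→b6/s2 L1-HIT; vc=[]
#2 0x63→b6/s2 L1-HIT; vc=[]
#3 0x64→b6/s2 L1-HIT; vc=[]
#4 0x69→b6/s2 L1-HIT; vc=[]
#5 0x64→b6/s2 L1-HIT; vc=[]
#6 0x6c→b6/s2 L1-HIT; vc=[]
#7 0x50→b5/s1 MISS; vc=[]
#8 0xdf→b13/s1 MISS; vc=[5]
#9 0x65→b6/s2 L1-HIT; vc=[5]
#10 0x127→b18/s2 MISS; vc=[5,6]
#11 0x6a→b6/s2 VC-HIT; vc=[5,18]
#12 0x66→b6/s2 L1-HIT; vc=[5,18]
#13 0x53→b5/s1 VC-HIT; vc=[13,18]
#14 0x66→b6/s2 L1-HIT; vc=[13,18]
#15 0xdf→b13/s1 VC-HIT; vc=[5,18]

MISSES = 4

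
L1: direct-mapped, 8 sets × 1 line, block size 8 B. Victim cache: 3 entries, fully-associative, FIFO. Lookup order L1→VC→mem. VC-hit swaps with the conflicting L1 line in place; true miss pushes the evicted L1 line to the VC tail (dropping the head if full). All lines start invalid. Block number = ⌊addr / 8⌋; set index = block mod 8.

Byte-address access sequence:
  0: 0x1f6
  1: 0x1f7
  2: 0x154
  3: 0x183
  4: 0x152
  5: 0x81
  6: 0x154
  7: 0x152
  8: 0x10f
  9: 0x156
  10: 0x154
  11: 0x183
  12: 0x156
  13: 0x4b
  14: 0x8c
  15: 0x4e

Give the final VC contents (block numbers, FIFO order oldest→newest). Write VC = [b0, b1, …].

VC = [16, 33, 17]

0: 0x1f6 (blk 62, set 6) → MISS  vc=[]
1: 0x1f7 (blk 62, set 6) → L1-HIT  vc=[]
2: 0x154 (blk 42, set 2) → MISS  vc=[]
3: 0x183 (blk 48, set 0) → MISS  vc=[]
4: 0x152 (blk 42, set 2) → L1-HIT  vc=[]
5: 0x81 (blk 16, set 0) → MISS  vc=[48]
6: 0x154 (blk 42, set 2) → L1-HIT  vc=[48]
7: 0x152 (blk 42, set 2) → L1-HIT  vc=[48]
8: 0x10f (blk 33, set 1) → MISS  vc=[48]
9: 0x156 (blk 42, set 2) → L1-HIT  vc=[48]
10: 0x154 (blk 42, set 2) → L1-HIT  vc=[48]
11: 0x183 (blk 48, set 0) → VC-HIT  vc=[16]
12: 0x156 (blk 42, set 2) → L1-HIT  vc=[16]
13: 0x4b (blk 9, set 1) → MISS  vc=[16, 33]
14: 0x8c (blk 17, set 1) → MISS  vc=[16, 33, 9]
15: 0x4e (blk 9, set 1) → VC-HIT  vc=[16, 33, 17]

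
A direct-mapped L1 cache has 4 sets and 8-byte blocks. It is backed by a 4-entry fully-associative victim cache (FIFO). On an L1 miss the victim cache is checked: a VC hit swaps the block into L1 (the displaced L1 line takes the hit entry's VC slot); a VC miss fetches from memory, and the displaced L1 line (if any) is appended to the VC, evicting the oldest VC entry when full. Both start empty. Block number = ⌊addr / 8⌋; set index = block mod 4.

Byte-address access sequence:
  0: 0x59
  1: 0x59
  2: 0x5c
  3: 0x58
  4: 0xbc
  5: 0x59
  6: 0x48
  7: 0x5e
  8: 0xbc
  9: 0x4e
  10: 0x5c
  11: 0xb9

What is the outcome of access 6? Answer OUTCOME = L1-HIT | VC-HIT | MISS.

0: 0x59 (blk 11, set 3) → MISS  vc=[]
1: 0x59 (blk 11, set 3) → L1-HIT  vc=[]
2: 0x5c (blk 11, set 3) → L1-HIT  vc=[]
3: 0x58 (blk 11, set 3) → L1-HIT  vc=[]
4: 0xbc (blk 23, set 3) → MISS  vc=[11]
5: 0x59 (blk 11, set 3) → VC-HIT  vc=[23]
6: 0x48 (blk 9, set 1) → MISS  vc=[23]
7: 0x5e (blk 11, set 3) → L1-HIT  vc=[23]
8: 0xbc (blk 23, set 3) → VC-HIT  vc=[11]
9: 0x4e (blk 9, set 1) → L1-HIT  vc=[11]
10: 0x5c (blk 11, set 3) → VC-HIT  vc=[23]
11: 0xb9 (blk 23, set 3) → VC-HIT  vc=[11]

OUTCOME = MISS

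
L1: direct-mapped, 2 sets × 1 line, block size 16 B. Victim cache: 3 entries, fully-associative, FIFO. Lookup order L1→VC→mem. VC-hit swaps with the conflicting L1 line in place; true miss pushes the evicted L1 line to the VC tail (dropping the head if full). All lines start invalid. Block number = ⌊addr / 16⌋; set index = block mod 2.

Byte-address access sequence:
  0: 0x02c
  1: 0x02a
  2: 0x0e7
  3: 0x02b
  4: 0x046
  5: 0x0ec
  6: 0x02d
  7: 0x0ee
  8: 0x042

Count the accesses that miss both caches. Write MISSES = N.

  [0] addr=0x2c blk=2 s=0: MISS | VC []
  [1] addr=0x2a blk=2 s=0: L1-HIT | VC []
  [2] addr=0xe7 blk=14 s=0: MISS | VC [2]
  [3] addr=0x2b blk=2 s=0: VC-HIT | VC [14]
  [4] addr=0x46 blk=4 s=0: MISS | VC [14, 2]
  [5] addr=0xec blk=14 s=0: VC-HIT | VC [4, 2]
  [6] addr=0x2d blk=2 s=0: VC-HIT | VC [4, 14]
  [7] addr=0xee blk=14 s=0: VC-HIT | VC [4, 2]
  [8] addr=0x42 blk=4 s=0: VC-HIT | VC [14, 2]

MISSES = 3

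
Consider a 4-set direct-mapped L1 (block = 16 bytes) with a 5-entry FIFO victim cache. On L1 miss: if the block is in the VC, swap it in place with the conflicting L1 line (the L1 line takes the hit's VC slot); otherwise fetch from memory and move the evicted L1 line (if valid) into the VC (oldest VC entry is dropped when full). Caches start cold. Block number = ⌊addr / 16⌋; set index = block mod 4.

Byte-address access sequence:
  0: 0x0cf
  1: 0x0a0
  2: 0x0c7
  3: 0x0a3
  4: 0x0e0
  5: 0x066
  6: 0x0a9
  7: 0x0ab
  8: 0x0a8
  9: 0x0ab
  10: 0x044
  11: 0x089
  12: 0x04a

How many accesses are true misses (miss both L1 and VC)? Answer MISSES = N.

MISSES = 6

0: 0xcf (blk 12, set 0) → MISS  vc=[]
1: 0xa0 (blk 10, set 2) → MISS  vc=[]
2: 0xc7 (blk 12, set 0) → L1-HIT  vc=[]
3: 0xa3 (blk 10, set 2) → L1-HIT  vc=[]
4: 0xe0 (blk 14, set 2) → MISS  vc=[10]
5: 0x66 (blk 6, set 2) → MISS  vc=[10, 14]
6: 0xa9 (blk 10, set 2) → VC-HIT  vc=[6, 14]
7: 0xab (blk 10, set 2) → L1-HIT  vc=[6, 14]
8: 0xa8 (blk 10, set 2) → L1-HIT  vc=[6, 14]
9: 0xab (blk 10, set 2) → L1-HIT  vc=[6, 14]
10: 0x44 (blk 4, set 0) → MISS  vc=[6, 14, 12]
11: 0x89 (blk 8, set 0) → MISS  vc=[6, 14, 12, 4]
12: 0x4a (blk 4, set 0) → VC-HIT  vc=[6, 14, 12, 8]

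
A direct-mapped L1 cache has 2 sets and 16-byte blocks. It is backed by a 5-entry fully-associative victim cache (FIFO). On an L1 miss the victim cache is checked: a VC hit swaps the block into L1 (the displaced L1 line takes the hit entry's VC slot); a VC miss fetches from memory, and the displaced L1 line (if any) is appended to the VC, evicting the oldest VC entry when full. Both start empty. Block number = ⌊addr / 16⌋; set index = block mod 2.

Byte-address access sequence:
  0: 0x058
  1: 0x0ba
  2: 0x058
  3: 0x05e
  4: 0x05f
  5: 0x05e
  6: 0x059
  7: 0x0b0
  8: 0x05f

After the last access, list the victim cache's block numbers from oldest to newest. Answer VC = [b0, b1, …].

0: 0x58 (blk 5, set 1) → MISS  vc=[]
1: 0xba (blk 11, set 1) → MISS  vc=[5]
2: 0x58 (blk 5, set 1) → VC-HIT  vc=[11]
3: 0x5e (blk 5, set 1) → L1-HIT  vc=[11]
4: 0x5f (blk 5, set 1) → L1-HIT  vc=[11]
5: 0x5e (blk 5, set 1) → L1-HIT  vc=[11]
6: 0x59 (blk 5, set 1) → L1-HIT  vc=[11]
7: 0xb0 (blk 11, set 1) → VC-HIT  vc=[5]
8: 0x5f (blk 5, set 1) → VC-HIT  vc=[11]

VC = [11]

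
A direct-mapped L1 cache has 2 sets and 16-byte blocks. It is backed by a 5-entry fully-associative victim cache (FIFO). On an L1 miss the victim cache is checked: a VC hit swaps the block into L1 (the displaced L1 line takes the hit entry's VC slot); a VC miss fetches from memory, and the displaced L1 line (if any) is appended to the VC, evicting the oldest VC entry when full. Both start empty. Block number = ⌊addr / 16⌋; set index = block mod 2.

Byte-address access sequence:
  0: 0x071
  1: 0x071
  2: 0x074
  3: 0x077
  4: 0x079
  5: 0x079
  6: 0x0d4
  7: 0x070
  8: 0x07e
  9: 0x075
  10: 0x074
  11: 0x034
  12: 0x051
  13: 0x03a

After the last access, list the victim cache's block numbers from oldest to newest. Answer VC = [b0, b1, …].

VC = [13, 7, 5]

#0 0x71→b7/s1 MISS; vc=[]
#1 0x71→b7/s1 L1-HIT; vc=[]
#2 0x74→b7/s1 L1-HIT; vc=[]
#3 0x77→b7/s1 L1-HIT; vc=[]
#4 0x79→b7/s1 L1-HIT; vc=[]
#5 0x79→b7/s1 L1-HIT; vc=[]
#6 0xd4→b13/s1 MISS; vc=[7]
#7 0x70→b7/s1 VC-HIT; vc=[13]
#8 0x7e→b7/s1 L1-HIT; vc=[13]
#9 0x75→b7/s1 L1-HIT; vc=[13]
#10 0x74→b7/s1 L1-HIT; vc=[13]
#11 0x34→b3/s1 MISS; vc=[13,7]
#12 0x51→b5/s1 MISS; vc=[13,7,3]
#13 0x3a→b3/s1 VC-HIT; vc=[13,7,5]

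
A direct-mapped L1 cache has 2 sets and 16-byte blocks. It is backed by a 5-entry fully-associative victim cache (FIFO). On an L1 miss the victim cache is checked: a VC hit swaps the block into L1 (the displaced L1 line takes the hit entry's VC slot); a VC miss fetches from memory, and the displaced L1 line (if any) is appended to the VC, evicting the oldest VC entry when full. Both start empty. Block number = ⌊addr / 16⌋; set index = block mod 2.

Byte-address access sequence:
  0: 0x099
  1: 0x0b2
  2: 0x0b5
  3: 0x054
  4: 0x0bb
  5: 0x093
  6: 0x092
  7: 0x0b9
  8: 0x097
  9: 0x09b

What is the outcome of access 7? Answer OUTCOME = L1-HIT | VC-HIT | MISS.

OUTCOME = VC-HIT

0: 0x99 (blk 9, set 1) → MISS  vc=[]
1: 0xb2 (blk 11, set 1) → MISS  vc=[9]
2: 0xb5 (blk 11, set 1) → L1-HIT  vc=[9]
3: 0x54 (blk 5, set 1) → MISS  vc=[9, 11]
4: 0xbb (blk 11, set 1) → VC-HIT  vc=[9, 5]
5: 0x93 (blk 9, set 1) → VC-HIT  vc=[11, 5]
6: 0x92 (blk 9, set 1) → L1-HIT  vc=[11, 5]
7: 0xb9 (blk 11, set 1) → VC-HIT  vc=[9, 5]
8: 0x97 (blk 9, set 1) → VC-HIT  vc=[11, 5]
9: 0x9b (blk 9, set 1) → L1-HIT  vc=[11, 5]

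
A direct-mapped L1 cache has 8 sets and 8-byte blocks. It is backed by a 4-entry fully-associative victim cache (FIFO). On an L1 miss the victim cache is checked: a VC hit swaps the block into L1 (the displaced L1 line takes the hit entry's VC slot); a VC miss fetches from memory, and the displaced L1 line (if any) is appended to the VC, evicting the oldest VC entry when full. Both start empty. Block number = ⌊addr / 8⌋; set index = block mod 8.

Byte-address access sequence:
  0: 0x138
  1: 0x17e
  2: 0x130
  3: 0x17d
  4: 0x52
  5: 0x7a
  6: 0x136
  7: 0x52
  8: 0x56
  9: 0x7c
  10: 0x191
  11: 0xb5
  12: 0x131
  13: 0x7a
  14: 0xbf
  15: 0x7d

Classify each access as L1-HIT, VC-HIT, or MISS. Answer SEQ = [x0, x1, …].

  [0] addr=0x138 blk=39 s=7: MISS | VC []
  [1] addr=0x17e blk=47 s=7: MISS | VC [39]
  [2] addr=0x130 blk=38 s=6: MISS | VC [39]
  [3] addr=0x17d blk=47 s=7: L1-HIT | VC [39]
  [4] addr=0x52 blk=10 s=2: MISS | VC [39]
  [5] addr=0x7a blk=15 s=7: MISS | VC [39, 47]
  [6] addr=0x136 blk=38 s=6: L1-HIT | VC [39, 47]
  [7] addr=0x52 blk=10 s=2: L1-HIT | VC [39, 47]
  [8] addr=0x56 blk=10 s=2: L1-HIT | VC [39, 47]
  [9] addr=0x7c blk=15 s=7: L1-HIT | VC [39, 47]
  [10] addr=0x191 blk=50 s=2: MISS | VC [39, 47, 10]
  [11] addr=0xb5 blk=22 s=6: MISS | VC [39, 47, 10, 38]
  [12] addr=0x131 blk=38 s=6: VC-HIT | VC [39, 47, 10, 22]
  [13] addr=0x7a blk=15 s=7: L1-HIT | VC [39, 47, 10, 22]
  [14] addr=0xbf blk=23 s=7: MISS | VC [47, 10, 22, 15]
  [15] addr=0x7d blk=15 s=7: VC-HIT | VC [47, 10, 22, 23]

SEQ = [MISS, MISS, MISS, L1-HIT, MISS, MISS, L1-HIT, L1-HIT, L1-HIT, L1-HIT, MISS, MISS, VC-HIT, L1-HIT, MISS, VC-HIT]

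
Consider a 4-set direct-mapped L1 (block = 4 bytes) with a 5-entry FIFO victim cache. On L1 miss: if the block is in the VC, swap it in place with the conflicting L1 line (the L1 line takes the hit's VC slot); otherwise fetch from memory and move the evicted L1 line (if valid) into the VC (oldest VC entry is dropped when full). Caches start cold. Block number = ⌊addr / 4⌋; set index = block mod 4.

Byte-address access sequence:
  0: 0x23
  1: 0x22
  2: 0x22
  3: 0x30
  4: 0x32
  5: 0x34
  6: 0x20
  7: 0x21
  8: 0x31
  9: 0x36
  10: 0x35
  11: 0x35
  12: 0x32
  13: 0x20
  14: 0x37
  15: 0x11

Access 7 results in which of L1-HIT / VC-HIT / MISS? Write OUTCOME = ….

  [0] addr=0x23 blk=8 s=0: MISS | VC []
  [1] addr=0x22 blk=8 s=0: L1-HIT | VC []
  [2] addr=0x22 blk=8 s=0: L1-HIT | VC []
  [3] addr=0x30 blk=12 s=0: MISS | VC [8]
  [4] addr=0x32 blk=12 s=0: L1-HIT | VC [8]
  [5] addr=0x34 blk=13 s=1: MISS | VC [8]
  [6] addr=0x20 blk=8 s=0: VC-HIT | VC [12]
  [7] addr=0x21 blk=8 s=0: L1-HIT | VC [12]
  [8] addr=0x31 blk=12 s=0: VC-HIT | VC [8]
  [9] addr=0x36 blk=13 s=1: L1-HIT | VC [8]
  [10] addr=0x35 blk=13 s=1: L1-HIT | VC [8]
  [11] addr=0x35 blk=13 s=1: L1-HIT | VC [8]
  [12] addr=0x32 blk=12 s=0: L1-HIT | VC [8]
  [13] addr=0x20 blk=8 s=0: VC-HIT | VC [12]
  [14] addr=0x37 blk=13 s=1: L1-HIT | VC [12]
  [15] addr=0x11 blk=4 s=0: MISS | VC [12, 8]

OUTCOME = L1-HIT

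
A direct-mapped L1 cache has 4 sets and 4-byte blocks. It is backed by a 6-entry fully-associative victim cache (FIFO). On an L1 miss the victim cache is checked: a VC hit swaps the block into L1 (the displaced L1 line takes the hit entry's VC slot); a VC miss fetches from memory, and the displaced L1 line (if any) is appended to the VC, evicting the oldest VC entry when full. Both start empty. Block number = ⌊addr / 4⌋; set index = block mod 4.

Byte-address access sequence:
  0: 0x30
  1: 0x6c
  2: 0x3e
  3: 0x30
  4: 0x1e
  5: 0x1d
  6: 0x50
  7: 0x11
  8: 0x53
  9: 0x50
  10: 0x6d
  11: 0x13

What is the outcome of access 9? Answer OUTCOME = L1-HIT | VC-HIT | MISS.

OUTCOME = L1-HIT

0: 0x30 (blk 12, set 0) → MISS  vc=[]
1: 0x6c (blk 27, set 3) → MISS  vc=[]
2: 0x3e (blk 15, set 3) → MISS  vc=[27]
3: 0x30 (blk 12, set 0) → L1-HIT  vc=[27]
4: 0x1e (blk 7, set 3) → MISS  vc=[27, 15]
5: 0x1d (blk 7, set 3) → L1-HIT  vc=[27, 15]
6: 0x50 (blk 20, set 0) → MISS  vc=[27, 15, 12]
7: 0x11 (blk 4, set 0) → MISS  vc=[27, 15, 12, 20]
8: 0x53 (blk 20, set 0) → VC-HIT  vc=[27, 15, 12, 4]
9: 0x50 (blk 20, set 0) → L1-HIT  vc=[27, 15, 12, 4]
10: 0x6d (blk 27, set 3) → VC-HIT  vc=[7, 15, 12, 4]
11: 0x13 (blk 4, set 0) → VC-HIT  vc=[7, 15, 12, 20]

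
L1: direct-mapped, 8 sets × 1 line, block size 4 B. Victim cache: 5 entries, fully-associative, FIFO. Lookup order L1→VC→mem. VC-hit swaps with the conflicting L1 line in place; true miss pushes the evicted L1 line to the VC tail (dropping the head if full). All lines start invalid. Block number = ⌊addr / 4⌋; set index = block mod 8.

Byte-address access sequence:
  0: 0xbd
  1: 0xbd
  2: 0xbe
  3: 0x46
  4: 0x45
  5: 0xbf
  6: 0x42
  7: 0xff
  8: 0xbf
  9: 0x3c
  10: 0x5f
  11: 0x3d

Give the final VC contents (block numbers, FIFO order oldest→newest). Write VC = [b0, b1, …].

  [0] addr=0xbd blk=47 s=7: MISS | VC []
  [1] addr=0xbd blk=47 s=7: L1-HIT | VC []
  [2] addr=0xbe blk=47 s=7: L1-HIT | VC []
  [3] addr=0x46 blk=17 s=1: MISS | VC []
  [4] addr=0x45 blk=17 s=1: L1-HIT | VC []
  [5] addr=0xbf blk=47 s=7: L1-HIT | VC []
  [6] addr=0x42 blk=16 s=0: MISS | VC []
  [7] addr=0xff blk=63 s=7: MISS | VC [47]
  [8] addr=0xbf blk=47 s=7: VC-HIT | VC [63]
  [9] addr=0x3c blk=15 s=7: MISS | VC [63, 47]
  [10] addr=0x5f blk=23 s=7: MISS | VC [63, 47, 15]
  [11] addr=0x3d blk=15 s=7: VC-HIT | VC [63, 47, 23]

VC = [63, 47, 23]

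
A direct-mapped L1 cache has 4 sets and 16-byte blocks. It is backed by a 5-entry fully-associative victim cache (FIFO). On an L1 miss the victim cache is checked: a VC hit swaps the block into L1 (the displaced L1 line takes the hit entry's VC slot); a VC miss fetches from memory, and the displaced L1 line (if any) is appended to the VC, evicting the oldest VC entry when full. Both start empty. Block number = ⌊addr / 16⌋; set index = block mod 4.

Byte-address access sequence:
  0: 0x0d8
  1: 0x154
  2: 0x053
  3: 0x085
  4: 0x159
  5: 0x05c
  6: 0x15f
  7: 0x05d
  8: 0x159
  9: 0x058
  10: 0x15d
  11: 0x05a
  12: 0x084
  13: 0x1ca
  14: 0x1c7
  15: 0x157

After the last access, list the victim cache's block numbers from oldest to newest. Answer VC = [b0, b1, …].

0: 0xd8 (blk 13, set 1) → MISS  vc=[]
1: 0x154 (blk 21, set 1) → MISS  vc=[13]
2: 0x53 (blk 5, set 1) → MISS  vc=[13, 21]
3: 0x85 (blk 8, set 0) → MISS  vc=[13, 21]
4: 0x159 (blk 21, set 1) → VC-HIT  vc=[13, 5]
5: 0x5c (blk 5, set 1) → VC-HIT  vc=[13, 21]
6: 0x15f (blk 21, set 1) → VC-HIT  vc=[13, 5]
7: 0x5d (blk 5, set 1) → VC-HIT  vc=[13, 21]
8: 0x159 (blk 21, set 1) → VC-HIT  vc=[13, 5]
9: 0x58 (blk 5, set 1) → VC-HIT  vc=[13, 21]
10: 0x15d (blk 21, set 1) → VC-HIT  vc=[13, 5]
11: 0x5a (blk 5, set 1) → VC-HIT  vc=[13, 21]
12: 0x84 (blk 8, set 0) → L1-HIT  vc=[13, 21]
13: 0x1ca (blk 28, set 0) → MISS  vc=[13, 21, 8]
14: 0x1c7 (blk 28, set 0) → L1-HIT  vc=[13, 21, 8]
15: 0x157 (blk 21, set 1) → VC-HIT  vc=[13, 5, 8]

VC = [13, 5, 8]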